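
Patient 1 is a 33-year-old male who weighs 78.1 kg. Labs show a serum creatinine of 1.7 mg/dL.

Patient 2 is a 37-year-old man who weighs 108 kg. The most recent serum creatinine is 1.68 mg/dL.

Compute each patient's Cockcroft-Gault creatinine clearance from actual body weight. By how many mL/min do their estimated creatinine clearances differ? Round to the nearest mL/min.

Patient 1: CrCl = (140 − 33) × 78.1 / (72 × 1.7) = 8356.7 / 122.40 ≈ 68.3 mL/min
Patient 2: CrCl = (140 − 37) × 108 / (72 × 1.68) = 11124.0 / 120.96 ≈ 92.0 mL/min
|68.3 − 92.0| = 23.7 mL/min

24 mL/min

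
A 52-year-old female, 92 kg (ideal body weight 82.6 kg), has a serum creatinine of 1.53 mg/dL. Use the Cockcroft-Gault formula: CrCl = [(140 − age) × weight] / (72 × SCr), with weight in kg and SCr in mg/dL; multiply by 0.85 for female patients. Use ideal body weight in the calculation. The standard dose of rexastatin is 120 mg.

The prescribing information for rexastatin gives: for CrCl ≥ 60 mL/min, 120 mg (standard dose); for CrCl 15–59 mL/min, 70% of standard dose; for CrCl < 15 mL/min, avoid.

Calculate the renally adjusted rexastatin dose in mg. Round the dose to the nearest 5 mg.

85 mg

CrCl = (140 − 52) × 82.6 / (72 × 1.53) × 0.85 = 7268.8 / 110.16 × 0.85 ≈ 56.1 mL/min
CrCl ≈ 56 mL/min → bracket 15–59 mL/min.
70% of 120 mg = 84 mg → 85 mg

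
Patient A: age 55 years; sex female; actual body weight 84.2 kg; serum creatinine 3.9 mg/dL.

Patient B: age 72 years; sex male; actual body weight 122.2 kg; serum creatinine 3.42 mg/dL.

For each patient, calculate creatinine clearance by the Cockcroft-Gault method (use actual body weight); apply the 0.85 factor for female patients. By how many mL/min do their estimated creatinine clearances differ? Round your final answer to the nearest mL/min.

12 mL/min

Patient A: CrCl = (140 − 55) × 84.2 / (72 × 3.9) × 0.85 = 7157.0 / 280.80 × 0.85 ≈ 21.7 mL/min
Patient B: CrCl = (140 − 72) × 122.2 / (72 × 3.42) = 8309.6 / 246.24 ≈ 33.7 mL/min
|21.7 − 33.7| = 12.0 mL/min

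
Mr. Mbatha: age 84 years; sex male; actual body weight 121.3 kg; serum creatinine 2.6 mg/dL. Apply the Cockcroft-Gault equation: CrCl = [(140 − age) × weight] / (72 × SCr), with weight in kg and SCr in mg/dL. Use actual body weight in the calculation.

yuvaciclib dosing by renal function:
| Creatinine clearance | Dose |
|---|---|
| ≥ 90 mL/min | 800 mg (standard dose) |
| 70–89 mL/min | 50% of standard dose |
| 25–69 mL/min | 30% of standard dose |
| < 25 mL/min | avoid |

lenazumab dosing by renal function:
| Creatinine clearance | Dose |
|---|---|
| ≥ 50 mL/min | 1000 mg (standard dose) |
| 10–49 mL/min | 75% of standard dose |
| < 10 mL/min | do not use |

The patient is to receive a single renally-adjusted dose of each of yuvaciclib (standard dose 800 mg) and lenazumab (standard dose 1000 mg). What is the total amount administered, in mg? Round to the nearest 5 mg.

CrCl = (140 − 84) × 121.3 / (72 × 2.6) = 6792.8 / 187.20 ≈ 36.3 mL/min
CrCl ≈ 36 mL/min.
yuvaciclib: 25–69 mL/min → 30% of 800 mg = 240 mg.
lenazumab: 10–49 mL/min → 75% of 1000 mg = 750 mg.
Total = 240 + 750 = 990 mg.

990 mg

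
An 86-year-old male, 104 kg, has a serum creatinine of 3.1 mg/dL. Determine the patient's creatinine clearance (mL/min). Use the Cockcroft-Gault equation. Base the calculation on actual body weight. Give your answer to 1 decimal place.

25.2 mL/min

CrCl = (140 − 86) × 104 / (72 × 3.1) = 5616.0 / 223.20 ≈ 25.2 mL/min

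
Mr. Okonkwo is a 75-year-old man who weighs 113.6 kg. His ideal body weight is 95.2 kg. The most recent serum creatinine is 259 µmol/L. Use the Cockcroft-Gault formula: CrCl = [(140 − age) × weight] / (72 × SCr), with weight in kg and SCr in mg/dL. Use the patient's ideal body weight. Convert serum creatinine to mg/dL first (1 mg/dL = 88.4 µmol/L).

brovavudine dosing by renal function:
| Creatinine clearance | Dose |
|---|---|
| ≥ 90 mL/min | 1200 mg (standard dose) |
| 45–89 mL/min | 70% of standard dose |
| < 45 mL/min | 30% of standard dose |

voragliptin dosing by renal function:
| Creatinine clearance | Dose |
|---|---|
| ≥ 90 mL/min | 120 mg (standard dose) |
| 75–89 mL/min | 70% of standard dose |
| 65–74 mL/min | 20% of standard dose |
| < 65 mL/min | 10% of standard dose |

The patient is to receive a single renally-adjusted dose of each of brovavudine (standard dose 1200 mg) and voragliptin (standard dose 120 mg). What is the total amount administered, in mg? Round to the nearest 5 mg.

SCr = 259 / 88.4 = 2.93 mg/dL
CrCl = (140 − 75) × 95.2 / (72 × 2.93) = 6188.0 / 210.96 ≈ 29.3 mL/min
CrCl ≈ 29 mL/min.
brovavudine: < 45 mL/min → 30% of 1200 mg = 360 mg.
voragliptin: < 65 mL/min → 10% of 120 mg = 12 mg.
Total = 360 + 12 = 372 mg.

370 mg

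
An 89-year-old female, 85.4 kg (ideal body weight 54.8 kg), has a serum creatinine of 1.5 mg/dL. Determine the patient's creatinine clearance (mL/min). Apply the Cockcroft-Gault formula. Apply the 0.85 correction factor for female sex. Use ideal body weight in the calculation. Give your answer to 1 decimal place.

22.0 mL/min

CrCl = (140 − 89) × 54.8 / (72 × 1.5) × 0.85 = 2794.8 / 108.00 × 0.85 ≈ 22.0 mL/min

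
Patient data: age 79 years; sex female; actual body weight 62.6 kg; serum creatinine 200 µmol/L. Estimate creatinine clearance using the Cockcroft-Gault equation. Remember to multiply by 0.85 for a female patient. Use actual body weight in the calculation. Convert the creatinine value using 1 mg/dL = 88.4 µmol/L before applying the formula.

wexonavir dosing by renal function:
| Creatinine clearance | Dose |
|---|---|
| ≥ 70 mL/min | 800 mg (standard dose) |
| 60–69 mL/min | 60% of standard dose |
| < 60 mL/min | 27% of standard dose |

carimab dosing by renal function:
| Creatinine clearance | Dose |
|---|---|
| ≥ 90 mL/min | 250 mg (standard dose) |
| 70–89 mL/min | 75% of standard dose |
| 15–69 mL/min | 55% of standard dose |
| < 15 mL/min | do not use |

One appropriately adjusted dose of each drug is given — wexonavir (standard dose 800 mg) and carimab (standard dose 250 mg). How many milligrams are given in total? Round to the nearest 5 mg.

355 mg

SCr = 200 / 88.4 = 2.262 mg/dL
CrCl = (140 − 79) × 62.6 / (72 × 2.262) × 0.85 = 3818.6 / 162.86 × 0.85 ≈ 19.9 mL/min
CrCl ≈ 20 mL/min.
wexonavir: < 60 mL/min → 27% of 800 mg = 216 mg.
carimab: 15–69 mL/min → 55% of 250 mg = 137.5 mg.
Total = 216 + 137.5 = 353.5 mg.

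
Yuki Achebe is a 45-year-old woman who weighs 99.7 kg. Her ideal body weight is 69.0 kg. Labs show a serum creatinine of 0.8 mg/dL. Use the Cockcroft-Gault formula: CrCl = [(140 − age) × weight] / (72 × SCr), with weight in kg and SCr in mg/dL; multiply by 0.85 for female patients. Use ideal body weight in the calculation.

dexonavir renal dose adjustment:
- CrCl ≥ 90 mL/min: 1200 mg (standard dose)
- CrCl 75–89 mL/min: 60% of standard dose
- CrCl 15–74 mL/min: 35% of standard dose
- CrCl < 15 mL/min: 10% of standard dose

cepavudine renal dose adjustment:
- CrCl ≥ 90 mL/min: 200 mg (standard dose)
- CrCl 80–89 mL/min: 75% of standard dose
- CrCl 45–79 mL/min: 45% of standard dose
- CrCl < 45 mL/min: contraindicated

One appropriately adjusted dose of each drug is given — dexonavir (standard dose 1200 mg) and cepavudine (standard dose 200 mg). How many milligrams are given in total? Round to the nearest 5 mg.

CrCl = (140 − 45) × 69 / (72 × 0.8) × 0.85 = 6555.0 / 57.60 × 0.85 ≈ 96.7 mL/min
CrCl ≈ 97 mL/min.
dexonavir: ≥ 90 mL/min → 100% of 1200 mg = 1200 mg.
cepavudine: ≥ 90 mL/min → 100% of 200 mg = 200 mg.
Total = 1200 + 200 = 1400 mg.

1400 mg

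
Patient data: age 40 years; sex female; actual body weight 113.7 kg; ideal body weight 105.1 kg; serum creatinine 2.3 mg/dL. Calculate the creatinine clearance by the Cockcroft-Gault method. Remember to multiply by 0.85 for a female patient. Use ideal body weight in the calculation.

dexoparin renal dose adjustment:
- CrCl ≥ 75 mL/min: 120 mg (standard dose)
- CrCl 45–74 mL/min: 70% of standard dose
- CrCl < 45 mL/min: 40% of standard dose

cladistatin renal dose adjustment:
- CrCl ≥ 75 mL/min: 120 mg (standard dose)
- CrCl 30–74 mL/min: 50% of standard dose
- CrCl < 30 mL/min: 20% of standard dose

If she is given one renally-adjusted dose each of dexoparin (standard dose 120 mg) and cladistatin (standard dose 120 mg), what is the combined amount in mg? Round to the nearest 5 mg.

CrCl = (140 − 40) × 105.1 / (72 × 2.3) × 0.85 = 10510.0 / 165.60 × 0.85 ≈ 53.9 mL/min
CrCl ≈ 54 mL/min.
dexoparin: 45–74 mL/min → 70% of 120 mg = 84 mg.
cladistatin: 30–74 mL/min → 50% of 120 mg = 60 mg.
Total = 84 + 60 = 144 mg.

145 mg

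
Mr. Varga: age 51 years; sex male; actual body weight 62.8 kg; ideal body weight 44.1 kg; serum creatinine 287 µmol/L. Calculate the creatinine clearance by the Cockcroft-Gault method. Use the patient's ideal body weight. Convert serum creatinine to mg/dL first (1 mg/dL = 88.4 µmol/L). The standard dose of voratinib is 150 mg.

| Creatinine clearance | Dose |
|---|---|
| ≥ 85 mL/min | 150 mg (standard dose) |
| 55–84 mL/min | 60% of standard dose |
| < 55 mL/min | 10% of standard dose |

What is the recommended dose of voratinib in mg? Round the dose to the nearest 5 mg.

SCr = 287 / 88.4 = 3.247 mg/dL
CrCl = (140 − 51) × 44.1 / (72 × 3.247) = 3924.9 / 233.78 ≈ 16.8 mL/min
CrCl ≈ 17 mL/min → bracket < 55 mL/min.
10% of 150 mg = 15 mg

15 mg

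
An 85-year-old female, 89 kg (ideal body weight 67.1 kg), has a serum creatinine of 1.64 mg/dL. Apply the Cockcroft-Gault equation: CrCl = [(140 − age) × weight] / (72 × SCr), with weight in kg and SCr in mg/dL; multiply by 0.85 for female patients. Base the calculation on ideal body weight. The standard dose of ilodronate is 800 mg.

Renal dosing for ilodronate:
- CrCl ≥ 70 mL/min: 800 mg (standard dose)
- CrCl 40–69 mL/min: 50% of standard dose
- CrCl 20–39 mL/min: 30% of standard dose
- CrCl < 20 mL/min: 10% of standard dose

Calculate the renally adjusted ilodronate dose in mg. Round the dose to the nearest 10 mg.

240 mg

CrCl = (140 − 85) × 67.1 / (72 × 1.64) × 0.85 = 3690.5 / 118.08 × 0.85 ≈ 26.6 mL/min
CrCl ≈ 27 mL/min → bracket 20–39 mL/min.
30% of 800 mg = 240 mg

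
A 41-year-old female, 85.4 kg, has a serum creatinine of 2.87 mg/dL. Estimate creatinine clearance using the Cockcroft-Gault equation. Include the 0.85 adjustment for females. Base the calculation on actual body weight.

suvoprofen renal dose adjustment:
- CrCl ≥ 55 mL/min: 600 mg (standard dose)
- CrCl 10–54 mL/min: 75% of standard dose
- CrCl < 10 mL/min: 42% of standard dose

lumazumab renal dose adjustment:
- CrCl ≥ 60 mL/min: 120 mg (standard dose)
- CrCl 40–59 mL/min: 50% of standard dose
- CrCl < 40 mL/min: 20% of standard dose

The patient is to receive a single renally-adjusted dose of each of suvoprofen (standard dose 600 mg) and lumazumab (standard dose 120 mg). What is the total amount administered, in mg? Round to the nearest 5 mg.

475 mg

CrCl = (140 − 41) × 85.4 / (72 × 2.87) × 0.85 = 8454.6 / 206.64 × 0.85 ≈ 34.8 mL/min
CrCl ≈ 35 mL/min.
suvoprofen: 10–54 mL/min → 75% of 600 mg = 450 mg.
lumazumab: < 40 mL/min → 20% of 120 mg = 24 mg.
Total = 450 + 24 = 474 mg.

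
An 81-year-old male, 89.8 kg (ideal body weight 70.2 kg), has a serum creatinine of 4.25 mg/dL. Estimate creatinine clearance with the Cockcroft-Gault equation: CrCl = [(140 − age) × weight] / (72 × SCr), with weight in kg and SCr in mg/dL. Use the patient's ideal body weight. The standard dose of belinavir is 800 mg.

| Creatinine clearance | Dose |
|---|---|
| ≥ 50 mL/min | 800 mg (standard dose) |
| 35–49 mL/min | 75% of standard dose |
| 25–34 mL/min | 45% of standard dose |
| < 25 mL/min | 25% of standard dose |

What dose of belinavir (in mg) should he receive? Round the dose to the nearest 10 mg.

200 mg

CrCl = (140 − 81) × 70.2 / (72 × 4.25) = 4141.8 / 306.00 ≈ 13.5 mL/min
CrCl ≈ 14 mL/min → bracket < 25 mL/min.
25% of 800 mg = 200 mg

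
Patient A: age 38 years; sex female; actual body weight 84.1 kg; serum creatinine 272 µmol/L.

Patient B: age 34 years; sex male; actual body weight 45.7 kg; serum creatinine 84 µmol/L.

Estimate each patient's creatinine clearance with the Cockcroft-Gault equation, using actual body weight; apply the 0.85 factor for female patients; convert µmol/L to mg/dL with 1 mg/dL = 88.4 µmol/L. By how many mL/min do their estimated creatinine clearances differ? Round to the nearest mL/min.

Patient A: SCr = 272 / 88.4 = 3.077 mg/dL
Patient A: CrCl = (140 − 38) × 84.1 / (72 × 3.077) × 0.85 = 8578.2 / 221.54 × 0.85 ≈ 32.9 mL/min
Patient B: SCr = 84 / 88.4 = 0.95 mg/dL
Patient B: CrCl = (140 − 34) × 45.7 / (72 × 0.95) = 4844.2 / 68.40 ≈ 70.8 mL/min
|32.9 − 70.8| = 37.9 mL/min

38 mL/min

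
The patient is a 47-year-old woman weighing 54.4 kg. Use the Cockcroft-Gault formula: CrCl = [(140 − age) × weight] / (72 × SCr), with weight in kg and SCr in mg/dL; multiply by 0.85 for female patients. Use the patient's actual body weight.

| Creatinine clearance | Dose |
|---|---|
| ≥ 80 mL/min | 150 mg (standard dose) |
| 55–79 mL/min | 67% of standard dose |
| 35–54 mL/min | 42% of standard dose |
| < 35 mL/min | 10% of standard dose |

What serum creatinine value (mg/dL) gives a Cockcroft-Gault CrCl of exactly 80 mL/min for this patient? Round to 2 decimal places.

0.75 mg/dL

Standard dose requires CrCl ≥ 80 mL/min.
Set (140 − 47) × 54.4 × 0.85 / (72 × SCr) = 80
SCr = (140 − 47) × 54.4 × 0.85 / (72 × 80) = 0.747 mg/dL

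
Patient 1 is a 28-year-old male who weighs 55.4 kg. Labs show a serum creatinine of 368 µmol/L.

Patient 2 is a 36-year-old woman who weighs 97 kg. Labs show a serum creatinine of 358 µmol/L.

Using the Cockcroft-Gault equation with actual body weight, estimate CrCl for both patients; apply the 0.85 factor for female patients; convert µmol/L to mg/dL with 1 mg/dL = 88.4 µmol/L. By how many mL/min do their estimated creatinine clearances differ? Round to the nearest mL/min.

Patient 1: SCr = 368 / 88.4 = 4.163 mg/dL
Patient 1: CrCl = (140 − 28) × 55.4 / (72 × 4.163) = 6204.8 / 299.74 ≈ 20.7 mL/min
Patient 2: SCr = 358 / 88.4 = 4.05 mg/dL
Patient 2: CrCl = (140 − 36) × 97 / (72 × 4.05) × 0.85 = 10088.0 / 291.60 × 0.85 ≈ 29.4 mL/min
|20.7 − 29.4| = 8.7 mL/min

9 mL/min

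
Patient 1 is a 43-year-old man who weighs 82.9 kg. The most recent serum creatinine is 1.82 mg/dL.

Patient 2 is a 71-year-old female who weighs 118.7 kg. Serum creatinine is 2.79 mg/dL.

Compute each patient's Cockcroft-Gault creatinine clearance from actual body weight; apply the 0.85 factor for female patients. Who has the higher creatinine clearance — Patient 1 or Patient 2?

Patient 1: CrCl = (140 − 43) × 82.9 / (72 × 1.82) = 8041.3 / 131.04 ≈ 61.4 mL/min
Patient 2: CrCl = (140 − 71) × 118.7 / (72 × 2.79) × 0.85 = 8190.3 / 200.88 × 0.85 ≈ 34.7 mL/min
61.4 vs 34.7 mL/min → Patient 1 is higher.

Patient 1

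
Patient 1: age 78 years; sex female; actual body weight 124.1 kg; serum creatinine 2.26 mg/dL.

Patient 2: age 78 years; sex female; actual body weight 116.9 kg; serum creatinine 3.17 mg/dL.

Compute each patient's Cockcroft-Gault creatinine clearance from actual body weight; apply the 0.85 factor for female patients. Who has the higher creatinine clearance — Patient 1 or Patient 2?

Patient 1

Patient 1: CrCl = (140 − 78) × 124.1 / (72 × 2.26) × 0.85 = 7694.2 / 162.72 × 0.85 ≈ 40.2 mL/min
Patient 2: CrCl = (140 − 78) × 116.9 / (72 × 3.17) × 0.85 = 7247.8 / 228.24 × 0.85 ≈ 27.0 mL/min
40.2 vs 27.0 mL/min → Patient 1 is higher.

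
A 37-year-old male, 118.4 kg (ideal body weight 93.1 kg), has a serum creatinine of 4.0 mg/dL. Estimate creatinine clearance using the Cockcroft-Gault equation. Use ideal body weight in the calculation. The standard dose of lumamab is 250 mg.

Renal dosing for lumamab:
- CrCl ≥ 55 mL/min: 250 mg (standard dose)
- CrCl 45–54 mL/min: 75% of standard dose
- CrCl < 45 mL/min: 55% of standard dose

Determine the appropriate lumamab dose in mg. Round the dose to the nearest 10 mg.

CrCl = (140 − 37) × 93.1 / (72 × 4) = 9589.3 / 288.00 ≈ 33.3 mL/min
CrCl ≈ 33 mL/min → bracket < 45 mL/min.
55% of 250 mg = 137.5 mg → 140 mg

140 mg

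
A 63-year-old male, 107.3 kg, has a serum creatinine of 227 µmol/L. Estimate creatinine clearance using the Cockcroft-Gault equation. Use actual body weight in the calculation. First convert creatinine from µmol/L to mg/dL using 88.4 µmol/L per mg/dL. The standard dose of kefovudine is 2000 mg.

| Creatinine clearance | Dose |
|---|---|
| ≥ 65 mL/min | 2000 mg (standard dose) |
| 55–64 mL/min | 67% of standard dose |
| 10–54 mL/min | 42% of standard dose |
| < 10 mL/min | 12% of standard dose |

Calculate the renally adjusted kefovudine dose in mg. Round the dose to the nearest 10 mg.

SCr = 227 / 88.4 = 2.568 mg/dL
CrCl = (140 − 63) × 107.3 / (72 × 2.568) = 8262.1 / 184.90 ≈ 44.7 mL/min
CrCl ≈ 45 mL/min → bracket 10–54 mL/min.
42% of 2000 mg = 840 mg

840 mg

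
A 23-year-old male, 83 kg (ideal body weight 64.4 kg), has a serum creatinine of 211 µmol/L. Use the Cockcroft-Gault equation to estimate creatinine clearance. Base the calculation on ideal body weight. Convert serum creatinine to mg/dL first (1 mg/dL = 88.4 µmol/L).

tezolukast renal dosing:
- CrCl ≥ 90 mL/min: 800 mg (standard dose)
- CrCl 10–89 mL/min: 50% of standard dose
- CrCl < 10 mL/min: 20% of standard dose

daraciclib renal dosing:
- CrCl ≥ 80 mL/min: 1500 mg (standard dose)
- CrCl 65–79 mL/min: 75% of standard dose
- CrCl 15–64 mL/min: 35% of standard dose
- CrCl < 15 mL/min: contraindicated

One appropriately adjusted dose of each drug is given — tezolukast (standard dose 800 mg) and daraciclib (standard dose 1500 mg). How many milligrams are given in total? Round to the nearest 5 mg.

SCr = 211 / 88.4 = 2.387 mg/dL
CrCl = (140 − 23) × 64.4 / (72 × 2.387) = 7534.8 / 171.86 ≈ 43.8 mL/min
CrCl ≈ 44 mL/min.
tezolukast: 10–89 mL/min → 50% of 800 mg = 400 mg.
daraciclib: 15–64 mL/min → 35% of 1500 mg = 525 mg.
Total = 400 + 525 = 925 mg.

925 mg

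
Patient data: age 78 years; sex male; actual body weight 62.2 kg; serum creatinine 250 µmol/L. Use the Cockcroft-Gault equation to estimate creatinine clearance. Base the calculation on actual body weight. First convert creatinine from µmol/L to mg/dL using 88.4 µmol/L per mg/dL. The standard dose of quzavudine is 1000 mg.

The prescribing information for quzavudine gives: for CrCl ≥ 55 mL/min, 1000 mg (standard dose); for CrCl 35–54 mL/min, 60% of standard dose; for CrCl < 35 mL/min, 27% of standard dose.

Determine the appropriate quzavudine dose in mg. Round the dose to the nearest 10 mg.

SCr = 250 / 88.4 = 2.828 mg/dL
CrCl = (140 − 78) × 62.2 / (72 × 2.828) = 3856.4 / 203.62 ≈ 18.9 mL/min
CrCl ≈ 19 mL/min → bracket < 35 mL/min.
27% of 1000 mg = 270 mg

270 mg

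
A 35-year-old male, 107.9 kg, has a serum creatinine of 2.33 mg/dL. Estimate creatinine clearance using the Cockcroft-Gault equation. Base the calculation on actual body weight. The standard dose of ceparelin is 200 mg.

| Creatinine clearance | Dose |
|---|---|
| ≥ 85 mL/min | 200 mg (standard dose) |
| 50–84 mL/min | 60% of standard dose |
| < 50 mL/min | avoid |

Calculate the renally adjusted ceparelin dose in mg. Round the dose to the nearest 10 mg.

120 mg

CrCl = (140 − 35) × 107.9 / (72 × 2.33) = 11329.5 / 167.76 ≈ 67.5 mL/min
CrCl ≈ 68 mL/min → bracket 50–84 mL/min.
60% of 200 mg = 120 mg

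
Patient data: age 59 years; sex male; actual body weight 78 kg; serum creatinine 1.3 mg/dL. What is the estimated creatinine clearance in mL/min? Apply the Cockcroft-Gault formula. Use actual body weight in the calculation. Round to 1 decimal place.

CrCl = (140 − 59) × 78 / (72 × 1.3) = 6318.0 / 93.60 ≈ 67.5 mL/min

67.5 mL/min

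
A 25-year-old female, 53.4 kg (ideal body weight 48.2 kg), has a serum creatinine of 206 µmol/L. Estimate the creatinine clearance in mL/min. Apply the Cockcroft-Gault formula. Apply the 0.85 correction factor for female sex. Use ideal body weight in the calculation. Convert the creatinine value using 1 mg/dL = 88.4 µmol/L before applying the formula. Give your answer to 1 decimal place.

SCr = 206 / 88.4 = 2.33 mg/dL
CrCl = (140 − 25) × 48.2 / (72 × 2.33) × 0.85 = 5543.0 / 167.76 × 0.85 ≈ 28.1 mL/min

28.1 mL/min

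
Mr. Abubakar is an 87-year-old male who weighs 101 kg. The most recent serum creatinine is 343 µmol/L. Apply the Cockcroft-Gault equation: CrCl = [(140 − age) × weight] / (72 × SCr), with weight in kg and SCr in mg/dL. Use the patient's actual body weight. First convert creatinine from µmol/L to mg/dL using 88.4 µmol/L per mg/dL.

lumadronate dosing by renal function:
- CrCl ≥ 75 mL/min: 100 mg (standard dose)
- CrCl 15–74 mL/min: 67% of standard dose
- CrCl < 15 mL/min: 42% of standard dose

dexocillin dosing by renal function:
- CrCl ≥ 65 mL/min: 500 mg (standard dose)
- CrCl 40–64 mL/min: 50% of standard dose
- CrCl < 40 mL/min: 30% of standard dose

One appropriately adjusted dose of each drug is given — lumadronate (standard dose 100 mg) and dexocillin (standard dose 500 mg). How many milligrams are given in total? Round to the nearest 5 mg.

215 mg

SCr = 343 / 88.4 = 3.88 mg/dL
CrCl = (140 − 87) × 101 / (72 × 3.88) = 5353.0 / 279.36 ≈ 19.2 mL/min
CrCl ≈ 19 mL/min.
lumadronate: 15–74 mL/min → 67% of 100 mg = 67 mg.
dexocillin: < 40 mL/min → 30% of 500 mg = 150 mg.
Total = 67 + 150 = 217 mg.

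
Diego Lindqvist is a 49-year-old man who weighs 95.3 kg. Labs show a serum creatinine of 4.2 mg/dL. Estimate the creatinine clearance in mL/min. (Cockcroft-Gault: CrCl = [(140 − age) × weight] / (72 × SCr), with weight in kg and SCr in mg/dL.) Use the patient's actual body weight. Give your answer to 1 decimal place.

28.7 mL/min

CrCl = (140 − 49) × 95.3 / (72 × 4.2) = 8672.3 / 302.40 ≈ 28.7 mL/min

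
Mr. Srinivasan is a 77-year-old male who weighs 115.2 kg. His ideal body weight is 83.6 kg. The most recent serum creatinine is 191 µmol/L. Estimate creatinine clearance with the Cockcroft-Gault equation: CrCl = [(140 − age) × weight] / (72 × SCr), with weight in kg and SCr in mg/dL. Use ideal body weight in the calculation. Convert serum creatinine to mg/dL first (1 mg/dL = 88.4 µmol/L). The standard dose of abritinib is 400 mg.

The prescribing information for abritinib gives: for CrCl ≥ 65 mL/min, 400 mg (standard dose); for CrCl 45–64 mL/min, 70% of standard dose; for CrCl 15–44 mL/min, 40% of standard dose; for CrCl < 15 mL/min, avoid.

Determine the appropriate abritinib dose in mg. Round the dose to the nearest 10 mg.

SCr = 191 / 88.4 = 2.161 mg/dL
CrCl = (140 − 77) × 83.6 / (72 × 2.161) = 5266.8 / 155.59 ≈ 33.9 mL/min
CrCl ≈ 34 mL/min → bracket 15–44 mL/min.
40% of 400 mg = 160 mg

160 mg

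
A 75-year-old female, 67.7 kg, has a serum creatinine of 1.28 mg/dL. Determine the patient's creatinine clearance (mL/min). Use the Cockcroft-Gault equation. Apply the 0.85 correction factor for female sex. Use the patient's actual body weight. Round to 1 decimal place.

40.6 mL/min

CrCl = (140 − 75) × 67.7 / (72 × 1.28) × 0.85 = 4400.5 / 92.16 × 0.85 ≈ 40.6 mL/min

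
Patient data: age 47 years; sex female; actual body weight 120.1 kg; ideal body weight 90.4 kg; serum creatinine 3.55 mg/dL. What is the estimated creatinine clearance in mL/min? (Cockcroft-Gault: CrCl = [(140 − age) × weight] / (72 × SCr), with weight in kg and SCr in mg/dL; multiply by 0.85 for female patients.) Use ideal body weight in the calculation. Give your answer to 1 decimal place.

28.0 mL/min

CrCl = (140 − 47) × 90.4 / (72 × 3.55) × 0.85 = 8407.2 / 255.60 × 0.85 ≈ 28.0 mL/min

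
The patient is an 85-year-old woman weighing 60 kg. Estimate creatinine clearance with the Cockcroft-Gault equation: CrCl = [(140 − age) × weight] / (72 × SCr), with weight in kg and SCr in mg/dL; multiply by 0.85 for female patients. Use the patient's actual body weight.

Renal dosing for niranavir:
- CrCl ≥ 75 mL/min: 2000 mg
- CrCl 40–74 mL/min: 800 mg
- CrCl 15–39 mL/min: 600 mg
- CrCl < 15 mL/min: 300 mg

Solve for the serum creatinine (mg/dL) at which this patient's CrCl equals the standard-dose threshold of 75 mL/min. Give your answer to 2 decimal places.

Standard dose requires CrCl ≥ 75 mL/min.
Set (140 − 85) × 60 × 0.85 / (72 × SCr) = 75
SCr = (140 − 85) × 60 × 0.85 / (72 × 75) = 0.519 mg/dL

0.52 mg/dL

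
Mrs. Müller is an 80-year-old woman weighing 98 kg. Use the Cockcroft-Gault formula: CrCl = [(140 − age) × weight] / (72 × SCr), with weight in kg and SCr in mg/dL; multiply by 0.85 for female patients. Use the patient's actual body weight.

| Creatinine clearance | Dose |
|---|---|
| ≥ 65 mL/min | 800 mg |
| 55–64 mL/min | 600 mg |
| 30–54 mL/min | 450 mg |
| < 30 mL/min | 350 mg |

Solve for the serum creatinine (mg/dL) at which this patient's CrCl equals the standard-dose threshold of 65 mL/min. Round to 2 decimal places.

Standard dose requires CrCl ≥ 65 mL/min.
Set (140 − 80) × 98 × 0.85 / (72 × SCr) = 65
SCr = (140 − 80) × 98 × 0.85 / (72 × 65) = 1.068 mg/dL

1.07 mg/dL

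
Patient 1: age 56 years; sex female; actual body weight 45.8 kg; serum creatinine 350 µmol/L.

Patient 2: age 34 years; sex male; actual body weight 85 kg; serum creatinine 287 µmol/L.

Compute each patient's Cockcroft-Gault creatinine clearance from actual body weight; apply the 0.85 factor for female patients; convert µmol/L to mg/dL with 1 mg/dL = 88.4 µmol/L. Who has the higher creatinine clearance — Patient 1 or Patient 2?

Patient 1: SCr = 350 / 88.4 = 3.959 mg/dL
Patient 1: CrCl = (140 − 56) × 45.8 / (72 × 3.959) × 0.85 = 3847.2 / 285.05 × 0.85 ≈ 11.5 mL/min
Patient 2: SCr = 287 / 88.4 = 3.247 mg/dL
Patient 2: CrCl = (140 − 34) × 85 / (72 × 3.247) = 9010.0 / 233.78 ≈ 38.5 mL/min
11.5 vs 38.5 mL/min → Patient 2 is higher.

Patient 2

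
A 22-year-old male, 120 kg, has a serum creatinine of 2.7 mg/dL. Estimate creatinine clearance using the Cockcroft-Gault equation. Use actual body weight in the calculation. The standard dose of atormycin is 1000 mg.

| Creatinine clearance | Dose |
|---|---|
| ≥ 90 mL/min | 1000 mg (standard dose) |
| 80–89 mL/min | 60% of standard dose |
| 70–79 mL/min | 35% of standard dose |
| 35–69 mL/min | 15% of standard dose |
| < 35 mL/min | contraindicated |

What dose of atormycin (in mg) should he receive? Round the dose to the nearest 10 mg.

350 mg

CrCl = (140 − 22) × 120 / (72 × 2.7) = 14160.0 / 194.40 ≈ 72.8 mL/min
CrCl ≈ 73 mL/min → bracket 70–79 mL/min.
35% of 1000 mg = 350 mg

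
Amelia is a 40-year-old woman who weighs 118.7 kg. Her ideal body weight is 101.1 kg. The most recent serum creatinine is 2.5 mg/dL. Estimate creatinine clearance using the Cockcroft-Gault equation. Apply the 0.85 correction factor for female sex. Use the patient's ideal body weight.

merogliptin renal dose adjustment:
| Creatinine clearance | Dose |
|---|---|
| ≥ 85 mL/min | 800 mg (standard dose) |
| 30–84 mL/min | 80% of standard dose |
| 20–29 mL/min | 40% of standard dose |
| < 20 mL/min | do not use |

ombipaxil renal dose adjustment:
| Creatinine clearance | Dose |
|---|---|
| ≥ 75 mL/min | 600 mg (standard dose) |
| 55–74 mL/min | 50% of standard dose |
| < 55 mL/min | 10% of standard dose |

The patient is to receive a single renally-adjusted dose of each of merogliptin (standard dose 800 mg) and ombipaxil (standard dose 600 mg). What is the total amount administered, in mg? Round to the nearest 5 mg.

CrCl = (140 − 40) × 101.1 / (72 × 2.5) × 0.85 = 10110.0 / 180.00 × 0.85 ≈ 47.7 mL/min
CrCl ≈ 48 mL/min.
merogliptin: 30–84 mL/min → 80% of 800 mg = 640 mg.
ombipaxil: < 55 mL/min → 10% of 600 mg = 60 mg.
Total = 640 + 60 = 700 mg.

700 mg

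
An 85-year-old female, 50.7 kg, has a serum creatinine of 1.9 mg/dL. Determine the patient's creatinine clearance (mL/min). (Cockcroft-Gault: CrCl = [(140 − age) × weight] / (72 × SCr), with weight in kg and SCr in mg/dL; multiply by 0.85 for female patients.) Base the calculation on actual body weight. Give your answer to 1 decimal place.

CrCl = (140 − 85) × 50.7 / (72 × 1.9) × 0.85 = 2788.5 / 136.80 × 0.85 ≈ 17.3 mL/min

17.3 mL/min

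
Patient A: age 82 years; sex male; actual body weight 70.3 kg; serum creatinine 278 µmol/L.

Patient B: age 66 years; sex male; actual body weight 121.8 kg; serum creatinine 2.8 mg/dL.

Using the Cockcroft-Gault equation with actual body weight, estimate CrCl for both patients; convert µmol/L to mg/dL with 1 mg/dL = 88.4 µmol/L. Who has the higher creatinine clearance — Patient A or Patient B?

Patient B

Patient A: SCr = 278 / 88.4 = 3.145 mg/dL
Patient A: CrCl = (140 − 82) × 70.3 / (72 × 3.145) = 4077.4 / 226.44 ≈ 18.0 mL/min
Patient B: CrCl = (140 − 66) × 121.8 / (72 × 2.8) = 9013.2 / 201.60 ≈ 44.7 mL/min
18.0 vs 44.7 mL/min → Patient B is higher.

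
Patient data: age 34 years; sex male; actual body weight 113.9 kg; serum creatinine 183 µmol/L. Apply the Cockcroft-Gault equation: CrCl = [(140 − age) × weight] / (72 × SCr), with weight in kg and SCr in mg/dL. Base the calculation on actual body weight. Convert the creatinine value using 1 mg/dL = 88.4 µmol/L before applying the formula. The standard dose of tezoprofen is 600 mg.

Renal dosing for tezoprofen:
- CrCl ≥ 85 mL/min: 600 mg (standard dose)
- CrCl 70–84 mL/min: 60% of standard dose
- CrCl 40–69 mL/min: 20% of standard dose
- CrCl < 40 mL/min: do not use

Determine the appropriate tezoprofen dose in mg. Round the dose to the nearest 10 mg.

360 mg

SCr = 183 / 88.4 = 2.07 mg/dL
CrCl = (140 − 34) × 113.9 / (72 × 2.07) = 12073.4 / 149.04 ≈ 81.0 mL/min
CrCl ≈ 81 mL/min → bracket 70–84 mL/min.
60% of 600 mg = 360 mg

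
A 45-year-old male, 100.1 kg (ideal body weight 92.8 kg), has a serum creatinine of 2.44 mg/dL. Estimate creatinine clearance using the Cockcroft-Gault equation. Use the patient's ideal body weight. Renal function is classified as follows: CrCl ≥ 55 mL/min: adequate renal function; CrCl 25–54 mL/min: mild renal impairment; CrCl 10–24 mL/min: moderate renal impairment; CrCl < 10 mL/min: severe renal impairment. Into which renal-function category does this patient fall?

CrCl = (140 − 45) × 92.8 / (72 × 2.44) = 8816.0 / 175.68 ≈ 50.2 mL/min
50 mL/min falls in the 'mild renal impairment' range.

mild renal impairment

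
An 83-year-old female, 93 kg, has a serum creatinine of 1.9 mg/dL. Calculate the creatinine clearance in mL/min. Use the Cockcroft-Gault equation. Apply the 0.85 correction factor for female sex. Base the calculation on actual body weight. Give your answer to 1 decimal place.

32.9 mL/min

CrCl = (140 − 83) × 93 / (72 × 1.9) × 0.85 = 5301.0 / 136.80 × 0.85 ≈ 32.9 mL/min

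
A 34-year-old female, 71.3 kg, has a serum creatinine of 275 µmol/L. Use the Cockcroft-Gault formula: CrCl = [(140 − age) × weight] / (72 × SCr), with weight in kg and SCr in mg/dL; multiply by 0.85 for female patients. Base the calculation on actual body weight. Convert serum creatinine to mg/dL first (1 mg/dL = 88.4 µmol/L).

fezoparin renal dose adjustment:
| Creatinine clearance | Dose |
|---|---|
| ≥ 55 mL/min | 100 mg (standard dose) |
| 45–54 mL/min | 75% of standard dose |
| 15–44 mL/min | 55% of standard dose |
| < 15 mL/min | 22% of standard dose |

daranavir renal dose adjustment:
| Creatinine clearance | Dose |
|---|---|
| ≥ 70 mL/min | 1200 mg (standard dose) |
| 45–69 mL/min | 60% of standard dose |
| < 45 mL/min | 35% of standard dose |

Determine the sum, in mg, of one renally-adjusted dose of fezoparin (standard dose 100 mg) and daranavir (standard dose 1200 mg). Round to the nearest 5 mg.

475 mg

SCr = 275 / 88.4 = 3.111 mg/dL
CrCl = (140 − 34) × 71.3 / (72 × 3.111) × 0.85 = 7557.8 / 223.99 × 0.85 ≈ 28.7 mL/min
CrCl ≈ 29 mL/min.
fezoparin: 15–44 mL/min → 55% of 100 mg = 55 mg.
daranavir: < 45 mL/min → 35% of 1200 mg = 420 mg.
Total = 55 + 420 = 475 mg.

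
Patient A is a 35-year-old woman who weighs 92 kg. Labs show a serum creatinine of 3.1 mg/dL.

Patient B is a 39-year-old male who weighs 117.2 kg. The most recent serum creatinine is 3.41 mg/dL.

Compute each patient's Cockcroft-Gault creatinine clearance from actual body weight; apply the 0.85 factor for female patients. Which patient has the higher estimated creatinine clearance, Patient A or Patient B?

Patient B

Patient A: CrCl = (140 − 35) × 92 / (72 × 3.1) × 0.85 = 9660.0 / 223.20 × 0.85 ≈ 36.8 mL/min
Patient B: CrCl = (140 − 39) × 117.2 / (72 × 3.41) = 11837.2 / 245.52 ≈ 48.2 mL/min
36.8 vs 48.2 mL/min → Patient B is higher.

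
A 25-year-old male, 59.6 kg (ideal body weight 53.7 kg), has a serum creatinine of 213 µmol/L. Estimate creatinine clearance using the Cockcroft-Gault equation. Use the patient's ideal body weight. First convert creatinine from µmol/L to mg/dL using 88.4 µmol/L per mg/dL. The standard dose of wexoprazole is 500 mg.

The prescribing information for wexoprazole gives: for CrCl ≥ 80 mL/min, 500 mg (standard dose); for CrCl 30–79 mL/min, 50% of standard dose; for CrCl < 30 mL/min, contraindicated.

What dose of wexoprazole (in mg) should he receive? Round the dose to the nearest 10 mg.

SCr = 213 / 88.4 = 2.41 mg/dL
CrCl = (140 − 25) × 53.7 / (72 × 2.41) = 6175.5 / 173.52 ≈ 35.6 mL/min
CrCl ≈ 36 mL/min → bracket 30–79 mL/min.
50% of 500 mg = 250 mg

250 mg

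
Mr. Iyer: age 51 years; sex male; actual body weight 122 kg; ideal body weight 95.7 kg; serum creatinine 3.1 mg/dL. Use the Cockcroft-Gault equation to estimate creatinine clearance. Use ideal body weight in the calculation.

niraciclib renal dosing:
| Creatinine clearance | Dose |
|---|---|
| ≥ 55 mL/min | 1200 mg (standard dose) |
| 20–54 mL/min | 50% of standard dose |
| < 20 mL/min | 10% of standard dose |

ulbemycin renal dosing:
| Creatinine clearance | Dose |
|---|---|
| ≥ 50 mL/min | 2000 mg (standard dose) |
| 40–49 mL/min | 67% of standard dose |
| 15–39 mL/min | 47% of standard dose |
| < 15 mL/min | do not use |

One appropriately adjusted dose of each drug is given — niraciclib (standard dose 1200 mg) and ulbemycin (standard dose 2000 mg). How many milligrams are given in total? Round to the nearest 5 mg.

CrCl = (140 − 51) × 95.7 / (72 × 3.1) = 8517.3 / 223.20 ≈ 38.2 mL/min
CrCl ≈ 38 mL/min.
niraciclib: 20–54 mL/min → 50% of 1200 mg = 600 mg.
ulbemycin: 15–39 mL/min → 47% of 2000 mg = 940 mg.
Total = 600 + 940 = 1540 mg.

1540 mg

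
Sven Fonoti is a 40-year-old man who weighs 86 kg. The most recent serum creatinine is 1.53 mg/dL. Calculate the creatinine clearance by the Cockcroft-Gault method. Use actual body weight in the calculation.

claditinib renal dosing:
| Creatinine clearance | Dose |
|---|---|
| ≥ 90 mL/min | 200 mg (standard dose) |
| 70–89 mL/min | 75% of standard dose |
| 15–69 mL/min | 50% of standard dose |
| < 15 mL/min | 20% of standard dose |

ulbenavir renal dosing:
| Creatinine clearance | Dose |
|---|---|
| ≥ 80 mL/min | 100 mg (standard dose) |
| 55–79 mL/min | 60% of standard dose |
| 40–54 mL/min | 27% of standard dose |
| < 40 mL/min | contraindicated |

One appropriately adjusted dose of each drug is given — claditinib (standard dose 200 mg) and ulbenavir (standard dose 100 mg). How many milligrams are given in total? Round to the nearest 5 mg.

210 mg

CrCl = (140 − 40) × 86 / (72 × 1.53) = 8600.0 / 110.16 ≈ 78.1 mL/min
CrCl ≈ 78 mL/min.
claditinib: 70–89 mL/min → 75% of 200 mg = 150 mg.
ulbenavir: 55–79 mL/min → 60% of 100 mg = 60 mg.
Total = 150 + 60 = 210 mg.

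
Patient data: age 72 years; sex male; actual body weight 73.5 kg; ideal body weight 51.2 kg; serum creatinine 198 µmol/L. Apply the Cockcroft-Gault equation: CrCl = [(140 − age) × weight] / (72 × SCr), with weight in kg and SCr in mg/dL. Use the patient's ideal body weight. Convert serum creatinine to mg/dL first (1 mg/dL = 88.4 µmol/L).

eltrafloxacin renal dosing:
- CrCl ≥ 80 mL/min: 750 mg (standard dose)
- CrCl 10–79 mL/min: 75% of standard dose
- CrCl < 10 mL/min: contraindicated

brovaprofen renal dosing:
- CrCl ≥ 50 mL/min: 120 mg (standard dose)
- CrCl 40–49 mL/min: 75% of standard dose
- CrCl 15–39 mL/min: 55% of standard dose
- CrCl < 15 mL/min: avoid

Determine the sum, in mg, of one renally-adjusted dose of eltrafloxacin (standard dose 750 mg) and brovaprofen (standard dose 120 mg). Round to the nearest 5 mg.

SCr = 198 / 88.4 = 2.24 mg/dL
CrCl = (140 − 72) × 51.2 / (72 × 2.24) = 3481.6 / 161.28 ≈ 21.6 mL/min
CrCl ≈ 22 mL/min.
eltrafloxacin: 10–79 mL/min → 75% of 750 mg = 562.5 mg.
brovaprofen: 15–39 mL/min → 55% of 120 mg = 66 mg.
Total = 562.5 + 66 = 628.5 mg.

630 mg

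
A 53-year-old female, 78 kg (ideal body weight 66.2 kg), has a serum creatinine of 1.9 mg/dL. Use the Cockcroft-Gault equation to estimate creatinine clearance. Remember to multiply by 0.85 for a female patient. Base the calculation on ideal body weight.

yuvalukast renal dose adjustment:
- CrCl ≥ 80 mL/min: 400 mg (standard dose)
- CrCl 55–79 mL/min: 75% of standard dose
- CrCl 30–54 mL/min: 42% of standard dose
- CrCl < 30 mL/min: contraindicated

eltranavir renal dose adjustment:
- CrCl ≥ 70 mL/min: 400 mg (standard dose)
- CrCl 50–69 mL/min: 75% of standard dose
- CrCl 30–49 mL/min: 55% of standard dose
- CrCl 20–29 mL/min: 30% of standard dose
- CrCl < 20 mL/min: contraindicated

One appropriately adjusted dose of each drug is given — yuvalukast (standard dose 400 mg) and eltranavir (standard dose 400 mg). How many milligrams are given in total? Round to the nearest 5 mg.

390 mg

CrCl = (140 − 53) × 66.2 / (72 × 1.9) × 0.85 = 5759.4 / 136.80 × 0.85 ≈ 35.8 mL/min
CrCl ≈ 36 mL/min.
yuvalukast: 30–54 mL/min → 42% of 400 mg = 168 mg.
eltranavir: 30–49 mL/min → 55% of 400 mg = 220 mg.
Total = 168 + 220 = 388 mg.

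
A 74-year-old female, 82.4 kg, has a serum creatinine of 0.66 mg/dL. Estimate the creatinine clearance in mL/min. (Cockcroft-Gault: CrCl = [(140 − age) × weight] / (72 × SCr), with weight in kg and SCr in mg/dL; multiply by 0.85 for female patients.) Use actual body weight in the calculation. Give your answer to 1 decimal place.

97.3 mL/min

CrCl = (140 − 74) × 82.4 / (72 × 0.66) × 0.85 = 5438.4 / 47.52 × 0.85 ≈ 97.3 mL/min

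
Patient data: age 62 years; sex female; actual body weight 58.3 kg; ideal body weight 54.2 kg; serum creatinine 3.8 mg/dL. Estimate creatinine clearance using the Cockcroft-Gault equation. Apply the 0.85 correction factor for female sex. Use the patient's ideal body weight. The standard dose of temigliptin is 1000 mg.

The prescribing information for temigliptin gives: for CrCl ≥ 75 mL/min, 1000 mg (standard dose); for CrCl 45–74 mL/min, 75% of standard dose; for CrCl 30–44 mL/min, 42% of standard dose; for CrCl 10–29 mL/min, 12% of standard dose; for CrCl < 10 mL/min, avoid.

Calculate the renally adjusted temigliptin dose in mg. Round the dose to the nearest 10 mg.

CrCl = (140 − 62) × 54.2 / (72 × 3.8) × 0.85 = 4227.6 / 273.60 × 0.85 ≈ 13.1 mL/min
CrCl ≈ 13 mL/min → bracket 10–29 mL/min.
12% of 1000 mg = 120 mg

120 mg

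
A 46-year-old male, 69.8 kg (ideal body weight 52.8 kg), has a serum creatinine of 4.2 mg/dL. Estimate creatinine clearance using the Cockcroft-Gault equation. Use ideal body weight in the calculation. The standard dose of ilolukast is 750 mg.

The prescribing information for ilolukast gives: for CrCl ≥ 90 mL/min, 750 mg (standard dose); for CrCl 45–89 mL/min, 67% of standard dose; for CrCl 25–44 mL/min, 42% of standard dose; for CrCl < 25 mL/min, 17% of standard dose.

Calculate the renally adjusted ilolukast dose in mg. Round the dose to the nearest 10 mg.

130 mg

CrCl = (140 − 46) × 52.8 / (72 × 4.2) = 4963.2 / 302.40 ≈ 16.4 mL/min
CrCl ≈ 16 mL/min → bracket < 25 mL/min.
17% of 750 mg = 127.5 mg → 130 mg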